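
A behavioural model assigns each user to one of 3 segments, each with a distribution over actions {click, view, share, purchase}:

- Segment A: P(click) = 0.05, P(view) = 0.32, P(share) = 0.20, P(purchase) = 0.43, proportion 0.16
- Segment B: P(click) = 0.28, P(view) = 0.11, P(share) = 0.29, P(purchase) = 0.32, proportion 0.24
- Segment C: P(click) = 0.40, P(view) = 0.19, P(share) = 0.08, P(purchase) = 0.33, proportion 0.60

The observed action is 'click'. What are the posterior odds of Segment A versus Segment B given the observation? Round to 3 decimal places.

The posterior odds equal the prior odds times the likelihood ratio: (w_i/w_j)·(f_i(x)/f_j(x)).
Component likelihoods at x = 'click':
  p_A = 0.05
  p_B = 0.28
  p_C = 0.4
Odds = (0.16/0.24) × (0.05/0.28) = 0.666667 × 0.178571 ≈ 0.119

0.119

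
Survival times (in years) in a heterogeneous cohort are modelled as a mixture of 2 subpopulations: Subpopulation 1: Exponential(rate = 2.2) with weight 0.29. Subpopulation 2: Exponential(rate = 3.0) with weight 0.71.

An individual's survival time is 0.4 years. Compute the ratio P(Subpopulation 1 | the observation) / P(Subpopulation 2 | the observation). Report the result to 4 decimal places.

Only the two components matter; the odds are (π_i f_i(x)) / (π_j f_j(x)).
Evaluate each component's likelihood at the observed value:
  f_1 = 2.2·e^(−2.2·0.4) = 2.2·e^(−0.8800) = 0.912522
  f_2 = 3.0·e^(−3.0·0.4) = 3.0·e^(−1.2000) = 0.903583
0.264631 / 0.641544 ≈ 0.4125

0.4125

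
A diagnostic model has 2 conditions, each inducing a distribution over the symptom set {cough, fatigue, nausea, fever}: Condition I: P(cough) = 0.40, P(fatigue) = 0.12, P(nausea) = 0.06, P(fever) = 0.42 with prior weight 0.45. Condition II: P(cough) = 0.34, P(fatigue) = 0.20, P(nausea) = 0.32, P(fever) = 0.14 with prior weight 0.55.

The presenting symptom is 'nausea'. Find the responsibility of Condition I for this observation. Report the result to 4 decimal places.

P(component k | x) = w_k·f_k(x) / marginal(x), where marginal(x) = Σ_j w_j·f_j(x).
Evaluate each component's likelihood at the observed value:
  f_I = P(nausea | comp) = 0.06
  f_II = P(nausea | comp) = 0.32
Prior × likelihood for each component:
  w_I·f_I = 0.45 × 0.06 = 0.027
  w_II·f_II = 0.55 × 0.32 = 0.176
Sum: 0.027 + 0.176 = 0.203
P(Condition I | the observation) = 0.027 / 0.203 ≈ 0.1330

0.1330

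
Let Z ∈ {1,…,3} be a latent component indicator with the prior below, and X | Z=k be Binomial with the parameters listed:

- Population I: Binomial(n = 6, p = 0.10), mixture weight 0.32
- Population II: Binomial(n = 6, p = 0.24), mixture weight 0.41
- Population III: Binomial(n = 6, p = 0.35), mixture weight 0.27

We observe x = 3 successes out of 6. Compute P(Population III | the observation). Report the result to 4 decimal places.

0.5388

Apply Bayes' rule: the posterior for each component is proportional to its prior times its likelihood at x.
Component likelihoods at x = 3 successes out of 6:
  L_I = 0.01458
  L_II = 0.121368
  L_III = 0.235491
Multiply by the mixture weights:
  P(Z=I)·L_I = 0.32 × 0.01458 = 0.0046656
  P(Z=II)·L_II = 0.41 × 0.121368 = 0.0497609
  P(Z=III)·L_III = 0.27 × 0.235491 = 0.0635826
Evidence: 0.0046656 + 0.0497609 + 0.0635826 = 0.118009
P(Population III | x) = 0.0635826 / 0.118009 ≈ 0.5388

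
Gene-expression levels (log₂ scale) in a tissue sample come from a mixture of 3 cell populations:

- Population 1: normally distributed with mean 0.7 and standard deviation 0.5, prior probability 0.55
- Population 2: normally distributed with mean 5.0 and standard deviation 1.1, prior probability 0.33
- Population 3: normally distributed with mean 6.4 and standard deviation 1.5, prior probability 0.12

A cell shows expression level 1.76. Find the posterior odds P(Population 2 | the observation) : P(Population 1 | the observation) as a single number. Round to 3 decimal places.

The posterior odds equal the prior odds times the likelihood ratio: (π_i/π_j)·(f_i(x)/f_j(x)).
Component likelihoods at x = 1.76:
  p_1 = (1/(0.5·√(2π)))·exp(−(1.76−0.7)²/(2·0.5²)) = 0.797885·exp(-2.24720) = 0.0843322
  p_2 = (1/(1.1·√(2π)))·exp(−(1.76−5.0)²/(2·1.1²)) = 0.362675·exp(-4.33785) = 0.00473819
  p_3 = (1/(1.5·√(2π)))·exp(−(1.76−6.4)²/(2·1.5²)) = 0.265962·exp(-4.78436) = 0.00222331
Posterior odds = (π_2·p_2) / (π_1·p_1) = (0.33·0.00473819) / (0.55·0.0843322) = 0.0015636 / 0.0463827 ≈ 0.034

0.034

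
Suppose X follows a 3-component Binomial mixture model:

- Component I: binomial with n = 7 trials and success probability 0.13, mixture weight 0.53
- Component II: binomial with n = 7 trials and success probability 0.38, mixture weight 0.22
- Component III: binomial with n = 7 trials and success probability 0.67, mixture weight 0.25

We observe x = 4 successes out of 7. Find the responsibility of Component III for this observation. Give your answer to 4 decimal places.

0.6028

Posterior ∝ prior × likelihood, so P(k | x) ∝ w_k f_k(x); normalise over all components.
Component likelihoods at x = 4 successes out of 7:
  f_I = C(7,4)·0.13^4·0.87^3 = 35·0.00028561·0.658503 = 0.00658263
  f_II = C(7,4)·0.38^4·0.62^3 = 35·0.0208514·0.238328 = 0.173931
  f_III = C(7,4)·0.67^4·0.33^3 = 35·0.201511·0.035937 = 0.25346
Multiply by the mixture weights:
  w_I·f_I = 0.53 × 0.00658263 = 0.00348879
  w_II·f_II = 0.22 × 0.173931 = 0.0382649
  w_III·f_III = 0.25 × 0.25346 = 0.0633649
Denominator: 0.00348879 + 0.0382649 + 0.0633649 = 0.105119
P(Component III | the observation) = 0.0633649 / 0.105119 ≈ 0.6028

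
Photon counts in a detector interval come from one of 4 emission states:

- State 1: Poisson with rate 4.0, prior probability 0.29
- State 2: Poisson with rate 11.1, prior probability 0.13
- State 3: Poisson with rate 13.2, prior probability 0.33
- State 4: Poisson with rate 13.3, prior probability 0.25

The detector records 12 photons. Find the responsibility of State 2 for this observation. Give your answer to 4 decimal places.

Apply Bayes' rule: the posterior for each component is proportional to its prior times its likelihood at x.
Component likelihoods at x = 12 photons:
  p_1 = 0.000641512
  p_2 = 0.110375
  p_3 = 0.108109
  p_4 = 0.107094
Unnormalised posteriors:
  P(Z=1)·p_1 = 0.29 × 0.000641512 = 0.000186039
  P(Z=2)·p_2 = 0.13 × 0.110375 = 0.0143487
  P(Z=3)·p_3 = 0.33 × 0.108109 = 0.0356761
  P(Z=4)·p_4 = 0.25 × 0.107094 = 0.0267736
Denominator: 0.000186039 + 0.0143487 + 0.0356761 + 0.0267736 = 0.0769844
Responsibility of State 2: 0.0143487 / 0.0769844 ≈ 0.1864

0.1864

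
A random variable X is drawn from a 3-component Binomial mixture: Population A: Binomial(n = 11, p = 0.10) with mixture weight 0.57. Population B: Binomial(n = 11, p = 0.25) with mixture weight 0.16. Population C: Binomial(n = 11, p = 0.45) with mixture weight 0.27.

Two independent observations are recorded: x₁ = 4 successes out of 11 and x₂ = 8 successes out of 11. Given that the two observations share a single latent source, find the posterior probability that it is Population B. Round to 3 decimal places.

Posterior ∝ prior × likelihood, so P(k | x) ∝ π_k f_k(x); normalise over all components.
Since both observations come from the same component, the likelihood for component k is f_k(x₁)·f_k(x₂).
  L_A = [0.0157838] × [1.20285e-06] = 1.89855e-08
  L_B = [0.172069] × [0.00106215] = 0.000182764
  L_C = [0.206017] × [0.0461607] = 0.00950988
Multiply by the mixture weights:
  π_A·L_A = 0.57 × 1.89855e-08 = 1.08218e-08
  π_B·L_B = 0.16 × 0.000182764 = 2.92422e-05
  π_C·L_C = 0.27 × 0.00950988 = 0.00256767
Marginal: 1.08218e-08 + 2.92422e-05 + 0.00256767 = 0.00259692
P(Population B | x) ≈ 0.011

0.011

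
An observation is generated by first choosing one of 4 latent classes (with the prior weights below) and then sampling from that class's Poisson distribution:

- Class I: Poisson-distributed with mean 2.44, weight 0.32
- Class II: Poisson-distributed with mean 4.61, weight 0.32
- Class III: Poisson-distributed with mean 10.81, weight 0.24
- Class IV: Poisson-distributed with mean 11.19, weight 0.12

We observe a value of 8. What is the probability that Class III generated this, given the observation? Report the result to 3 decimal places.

The responsibility of component k is P(Z=k) f_k(x) divided by Σ_j P(Z=j) f_j(x).
Evaluate each component's likelihood at the observed value:
  f_I = 0.00271594
  f_II = 0.0503488
  f_III = 0.0934032
  f_IV = 0.0842102
Weight by the priors:
  P(Z=I)·f_I = 0.32 × 0.00271594 = 0.0008691
  P(Z=II)·f_II = 0.32 × 0.0503488 = 0.0161116
  P(Z=III)·f_III = 0.24 × 0.0934032 = 0.0224168
  P(Z=IV)·f_IV = 0.12 × 0.0842102 = 0.0101052
Marginal: 0.0008691 + 0.0161116 + 0.0224168 + 0.0101052 = 0.0495027
P(Class III | the observation) ≈ 0.453

0.453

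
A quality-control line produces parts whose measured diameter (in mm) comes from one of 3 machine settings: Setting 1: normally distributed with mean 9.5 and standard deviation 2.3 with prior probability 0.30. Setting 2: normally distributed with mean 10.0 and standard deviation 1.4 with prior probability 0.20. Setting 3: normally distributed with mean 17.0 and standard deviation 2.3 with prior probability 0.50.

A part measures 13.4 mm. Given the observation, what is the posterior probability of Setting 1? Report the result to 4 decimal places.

0.3027

P(component k | x) = w_k·f_k(x) / marginal(x), where marginal(x) = Σ_j w_j·f_j(x).
Evaluate each component's likelihood at the observed value:
  p_1 = 0.0411939
  p_2 = 0.0149299
  p_3 = 0.0509556
Unnormalised posteriors:
  w_1·p_1 = 0.30 × 0.0411939 = 0.0123582
  w_2·p_2 = 0.20 × 0.0149299 = 0.00298598
  w_3·p_3 = 0.50 × 0.0509556 = 0.0254778
Normaliser: 0.0123582 + 0.00298598 + 0.0254778 = 0.0408219
Responsibility of Setting 1: 0.0123582 / 0.0408219 ≈ 0.3027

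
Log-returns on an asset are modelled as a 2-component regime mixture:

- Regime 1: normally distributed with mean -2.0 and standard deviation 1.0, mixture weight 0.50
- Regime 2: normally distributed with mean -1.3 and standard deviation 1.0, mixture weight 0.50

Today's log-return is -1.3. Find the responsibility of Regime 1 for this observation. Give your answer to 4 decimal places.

0.4391

By Bayes' theorem, P(k | x) = π_k f_k(x) / Σ_j π_j f_j(x).
Normal densities:
  L_1 = (1/(1.0·√(2π)))·exp(−(-1.3−-2.0)²/(2·1.0²)) = 0.398942·exp(-0.24500) = 0.312254
  L_2 = (1/(1.0·√(2π)))·exp(−(-1.3−-1.3)²/(2·1.0²)) = 0.398942·exp(-0.00000) = 0.398942
Weight by the priors:
  π_1·L_1 = 0.50 × 0.312254 = 0.156127
  π_2·L_2 = 0.50 × 0.398942 = 0.199471
Sum: 0.156127 + 0.199471 = 0.355598
P(Regime 1 | the observation) ≈ 0.4391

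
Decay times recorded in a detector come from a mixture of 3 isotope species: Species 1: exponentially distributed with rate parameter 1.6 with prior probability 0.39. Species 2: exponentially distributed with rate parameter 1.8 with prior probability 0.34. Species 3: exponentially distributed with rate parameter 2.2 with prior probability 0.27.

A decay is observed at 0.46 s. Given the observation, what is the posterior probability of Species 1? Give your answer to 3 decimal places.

P(component k | x) = P(Z=k)·f_k(x) / marginal(x), where marginal(x) = Σ_j P(Z=j)·f_j(x).
Exponential densities:
  p_1 = 0.766442
  p_2 = 0.78646
  p_3 = 0.799681
Weight by the priors:
  P(Z=1)·p_1 = 0.39 × 0.766442 = 0.298912
  P(Z=2)·p_2 = 0.34 × 0.78646 = 0.267396
  P(Z=3)·p_3 = 0.27 × 0.799681 = 0.215914
Marginal: 0.298912 + 0.267396 + 0.215914 = 0.782223
So the posterior for Species 1 is 0.298912 / 0.782223 ≈ 0.382.

0.382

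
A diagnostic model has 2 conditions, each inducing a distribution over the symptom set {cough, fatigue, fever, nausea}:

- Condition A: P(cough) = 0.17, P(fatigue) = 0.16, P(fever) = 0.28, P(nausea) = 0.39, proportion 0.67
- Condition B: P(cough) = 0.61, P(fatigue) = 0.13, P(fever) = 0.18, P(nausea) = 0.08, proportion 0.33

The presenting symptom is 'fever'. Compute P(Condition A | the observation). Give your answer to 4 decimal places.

The responsibility of component k is π_k f_k(x) divided by Σ_j π_j f_j(x).
Component likelihoods at x = 'fever':
  L_A = P(fever | comp) = 0.28
  L_B = P(fever | comp) = 0.18
Prior × likelihood for each component:
  π_A·L_A = 0.67 × 0.28 = 0.1876
  π_B·L_B = 0.33 × 0.18 = 0.0594
Normaliser: 0.1876 + 0.0594 = 0.247
Responsibility of Condition A: 0.1876 / 0.247 ≈ 0.7595

0.7595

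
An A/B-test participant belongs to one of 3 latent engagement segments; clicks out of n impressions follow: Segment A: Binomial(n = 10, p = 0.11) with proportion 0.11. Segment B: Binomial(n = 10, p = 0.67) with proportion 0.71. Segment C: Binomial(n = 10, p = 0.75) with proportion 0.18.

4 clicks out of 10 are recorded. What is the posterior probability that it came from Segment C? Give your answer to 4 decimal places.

0.0673

The responsibility of component k is π_k f_k(x) divided by Σ_j π_j f_j(x).
Evaluate each component's likelihood at the observed value:
  p_A = 0.0152802
  p_B = 0.0546515
  p_C = 0.016222
Weight by the priors:
  π_A·p_A = 0.11 × 0.0152802 = 0.00168083
  π_B·p_B = 0.71 × 0.0546515 = 0.0388026
  π_C·p_C = 0.18 × 0.016222 = 0.00291996
Marginal: 0.00168083 + 0.0388026 + 0.00291996 = 0.0434034
P(Segment C | data) ≈ 0.0673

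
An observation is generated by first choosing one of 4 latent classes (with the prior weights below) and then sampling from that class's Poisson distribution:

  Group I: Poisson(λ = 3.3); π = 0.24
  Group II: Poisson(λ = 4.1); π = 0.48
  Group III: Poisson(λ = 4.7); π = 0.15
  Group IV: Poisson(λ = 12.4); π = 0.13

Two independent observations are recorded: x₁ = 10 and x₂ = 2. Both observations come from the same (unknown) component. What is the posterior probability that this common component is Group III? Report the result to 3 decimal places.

0.289

By Bayes' theorem, P(k | x) = P(Z=k) f_k(x) / Σ_j P(Z=j) f_j(x).
Since both observations come from the same component, the likelihood for component k is f_k(x₁)·f_k(x₂).
  f_I = [e^(−3.3)·3.3^10/10! = 0.0015567] × [0.200829] = 0.00031263
  f_II = [e^(−4.1)·4.1^10/10! = 0.00613011] × [0.139293] = 0.000853883
  f_III = [e^(−4.7)·4.7^10/10! = 0.0131835] × [0.100457] = 0.00132438
  f_IV = [e^(−12.4)·12.4^10/10! = 0.0975444] × [0.000316637] = 3.08862e-05
Weight by the priors:
  P(Z=I)·f_I = 0.24 × 0.00031263 = 7.50312e-05
  P(Z=II)·f_II = 0.48 × 0.000853883 = 0.000409864
  P(Z=III)·f_III = 0.15 × 0.00132438 = 0.000198657
  P(Z=IV)·f_IV = 0.13 × 3.08862e-05 = 4.0152e-06
Normaliser: 7.50312e-05 + 0.000409864 + 0.000198657 + 4.0152e-06 = 0.000687568
P(Group III | x) = 0.000198657 / 0.000687568 ≈ 0.289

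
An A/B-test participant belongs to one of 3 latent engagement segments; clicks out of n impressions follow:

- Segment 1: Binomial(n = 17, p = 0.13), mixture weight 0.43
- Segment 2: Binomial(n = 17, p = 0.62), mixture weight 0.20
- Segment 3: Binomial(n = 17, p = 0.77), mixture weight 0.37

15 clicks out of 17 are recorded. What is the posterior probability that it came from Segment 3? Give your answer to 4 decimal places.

The responsibility of component k is π_k f_k(x) divided by Σ_j π_j f_j(x).
Evaluate each component's likelihood at the observed value:
  p_1 = 5.26899e-12
  p_2 = 0.0151002
  p_3 = 0.142677
Multiply by the mixture weights:
  π_1·p_1 = 0.43 × 5.26899e-12 = 2.26567e-12
  π_2·p_2 = 0.20 × 0.0151002 = 0.00302003
  π_3·p_3 = 0.37 × 0.142677 = 0.0527907
Normaliser: 2.26567e-12 + 0.00302003 + 0.0527907 = 0.0558107
P(Segment 3 | 15 clicks out of 17) ≈ 0.9459

0.9459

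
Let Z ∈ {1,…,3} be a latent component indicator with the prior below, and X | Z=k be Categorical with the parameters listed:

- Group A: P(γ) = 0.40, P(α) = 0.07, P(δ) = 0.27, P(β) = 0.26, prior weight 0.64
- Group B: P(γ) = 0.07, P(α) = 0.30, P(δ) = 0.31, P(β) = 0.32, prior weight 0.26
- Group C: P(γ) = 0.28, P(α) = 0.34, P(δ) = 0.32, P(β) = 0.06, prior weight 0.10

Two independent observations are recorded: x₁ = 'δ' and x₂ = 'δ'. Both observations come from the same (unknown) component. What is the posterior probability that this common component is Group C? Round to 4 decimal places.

0.1251

Posterior ∝ prior × likelihood, so P(k | x) ∝ w_k f_k(x); normalise over all components.
Since both observations come from the same component, the likelihood for component k is f_k(x₁)·f_k(x₂).
  p_A = [0.27] × [0.27] = 0.0729
  p_B = [0.31] × [0.31] = 0.0961
  p_C = [0.32] × [0.32] = 0.1024
Prior × likelihood for each component:
  w_A·p_A = 0.64 × 0.0729 = 0.046656
  w_B·p_B = 0.26 × 0.0961 = 0.024986
  w_C·p_C = 0.10 × 0.1024 = 0.01024
Evidence: 0.046656 + 0.024986 + 0.01024 = 0.081882
P(Group C | x₁, x₂) ≈ 0.1251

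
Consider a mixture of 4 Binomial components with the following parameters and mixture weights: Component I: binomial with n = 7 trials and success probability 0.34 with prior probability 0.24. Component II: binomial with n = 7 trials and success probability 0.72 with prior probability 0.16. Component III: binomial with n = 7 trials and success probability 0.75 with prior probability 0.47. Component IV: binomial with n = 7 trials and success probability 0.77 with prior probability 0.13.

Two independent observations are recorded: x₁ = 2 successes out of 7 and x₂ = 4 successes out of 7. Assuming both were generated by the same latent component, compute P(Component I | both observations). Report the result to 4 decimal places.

0.8514

P(component k | x) = π_k·f_k(x) / marginal(x), where marginal(x) = Σ_j π_j·f_j(x).
Since both observations come from the same component, the likelihood for component k is f_k(x₁)·f_k(x₂).
  L_I = [0.304016] × [0.134467] = 0.0408801
  L_II = [0.0187359] × [0.206477] = 0.00386854
  L_III = [0.0115356] × [0.173035] = 0.00199607
  L_IV = [0.00801383] × [0.149697] = 0.00119965
Multiply by the mixture weights:
  π_I·L_I = 0.24 × 0.0408801 = 0.00981123
  π_II·L_II = 0.16 × 0.00386854 = 0.000618966
  π_III·L_III = 0.47 × 0.00199607 = 0.000938151
  π_IV·L_IV = 0.13 × 0.00119965 = 0.000155954
Evidence: 0.00981123 + 0.000618966 + 0.000938151 + 0.000155954 = 0.0115243
So the posterior for Component I is 0.00981123 / 0.0115243 ≈ 0.8514.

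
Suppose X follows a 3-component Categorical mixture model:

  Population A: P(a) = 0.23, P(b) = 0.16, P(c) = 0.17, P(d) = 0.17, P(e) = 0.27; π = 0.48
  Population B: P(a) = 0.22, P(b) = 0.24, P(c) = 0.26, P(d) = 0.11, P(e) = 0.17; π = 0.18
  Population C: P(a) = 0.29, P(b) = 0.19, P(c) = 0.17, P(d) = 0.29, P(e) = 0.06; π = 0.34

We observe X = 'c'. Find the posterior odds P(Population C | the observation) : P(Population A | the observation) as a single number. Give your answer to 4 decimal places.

0.7083

Since P(k|x) ∝ w_k f_k(x), the posterior odds are w_i f_i(x) / (w_j f_j(x)).
Categorical probabilities:
  f_A = 0.17
  f_B = 0.26
  f_C = 0.17
0.0578 / 0.0816 ≈ 0.7083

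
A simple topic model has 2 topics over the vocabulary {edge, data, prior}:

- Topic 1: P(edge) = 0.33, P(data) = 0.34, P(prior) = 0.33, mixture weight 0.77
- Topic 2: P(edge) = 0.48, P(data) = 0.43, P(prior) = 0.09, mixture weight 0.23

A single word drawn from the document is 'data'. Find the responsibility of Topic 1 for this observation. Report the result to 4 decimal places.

0.7258

P(component k | x) = π_k·f_k(x) / marginal(x), where marginal(x) = Σ_j π_j·f_j(x).
Evaluate each component's likelihood at the observed value:
  f_1 = 0.34
  f_2 = 0.43
Unnormalised posteriors:
  π_1·f_1 = 0.77 × 0.34 = 0.2618
  π_2·f_2 = 0.23 × 0.43 = 0.0989
Denominator: 0.2618 + 0.0989 = 0.3607
P(Topic 1 | data) ≈ 0.7258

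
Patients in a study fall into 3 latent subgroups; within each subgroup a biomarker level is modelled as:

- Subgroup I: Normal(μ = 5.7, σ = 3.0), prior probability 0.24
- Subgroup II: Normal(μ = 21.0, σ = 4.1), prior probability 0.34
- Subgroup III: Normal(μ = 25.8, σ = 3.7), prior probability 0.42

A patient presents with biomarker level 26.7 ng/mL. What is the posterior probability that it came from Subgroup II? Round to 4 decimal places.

0.2226

Apply Bayes' rule: the posterior for each component is proportional to its prior times its likelihood at x.
Normal densities:
  L_I = 3.04491e-12
  L_II = 0.0370193
  L_III = 0.104679
Weight by the priors:
  w_I·L_I = 0.24 × 3.04491e-12 = 7.30778e-13
  w_II·L_II = 0.34 × 0.0370193 = 0.0125866
  w_III·L_III = 0.42 × 0.104679 = 0.0439653
Denominator: 7.30778e-13 + 0.0125866 + 0.0439653 = 0.0565518
So the posterior for Subgroup II is 0.0125866 / 0.0565518 ≈ 0.2226.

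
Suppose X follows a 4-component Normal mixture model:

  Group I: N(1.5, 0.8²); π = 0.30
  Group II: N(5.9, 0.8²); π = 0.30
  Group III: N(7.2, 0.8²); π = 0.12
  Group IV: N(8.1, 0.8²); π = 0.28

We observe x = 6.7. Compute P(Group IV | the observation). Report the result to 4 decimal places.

0.1775

Apply Bayes' rule: the posterior for each component is proportional to its prior times its likelihood at x.
Evaluate each component's likelihood at the observed value:
  f_I = (1/(0.8·√(2π)))·exp(−(6.7−1.5)²/(2·0.8²)) = 0.498678·exp(-21.12500) = 3.33695e-10
  f_II = (1/(0.8·√(2π)))·exp(−(6.7−5.9)²/(2·0.8²)) = 0.498678·exp(-0.50000) = 0.302463
  f_III = (1/(0.8·√(2π)))·exp(−(6.7−7.2)²/(2·0.8²)) = 0.498678·exp(-0.19531) = 0.410201
  f_IV = (1/(0.8·√(2π)))·exp(−(6.7−8.1)²/(2·0.8²)) = 0.498678·exp(-1.53125) = 0.107847
Unnormalised posteriors:
  π_I·f_I = 0.30 × 3.33695e-10 = 1.00108e-10
  π_II·f_II = 0.30 × 0.302463 = 0.090739
  π_III·f_III = 0.12 × 0.410201 = 0.0492241
  π_IV·f_IV = 0.28 × 0.107847 = 0.0301971
Normaliser: 1.00108e-10 + 0.090739 + 0.0492241 + 0.0301971 = 0.17016
P(Group IV | x) = 0.0301971 / 0.17016 ≈ 0.1775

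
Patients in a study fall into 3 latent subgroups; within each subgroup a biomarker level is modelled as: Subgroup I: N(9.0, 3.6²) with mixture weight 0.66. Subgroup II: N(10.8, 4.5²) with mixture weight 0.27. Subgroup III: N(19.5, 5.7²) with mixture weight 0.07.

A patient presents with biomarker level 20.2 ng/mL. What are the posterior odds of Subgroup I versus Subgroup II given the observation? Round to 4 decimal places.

0.2142

Since P(k|x) ∝ P(Z=k) f_k(x), the posterior odds are P(Z=i) f_i(x) / (P(Z=j) f_j(x)).
Component likelihoods at x = 20.2 ng/mL:
  f_I = 0.000876671
  f_II = 0.0100043
  f_III = 0.0694641
Odds = (0.66/0.27) × (0.000876671/0.0100043) = 2.44444 × 0.0876298 ≈ 0.2142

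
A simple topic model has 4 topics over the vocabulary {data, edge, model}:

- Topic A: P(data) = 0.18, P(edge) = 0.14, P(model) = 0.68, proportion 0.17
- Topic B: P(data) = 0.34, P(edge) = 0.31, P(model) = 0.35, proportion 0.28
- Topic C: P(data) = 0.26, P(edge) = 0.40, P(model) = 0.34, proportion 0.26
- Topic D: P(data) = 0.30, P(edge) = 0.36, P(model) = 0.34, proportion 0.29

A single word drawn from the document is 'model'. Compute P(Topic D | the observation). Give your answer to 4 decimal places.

P(component k | x) = P(Z=k)·f_k(x) / marginal(x), where marginal(x) = Σ_j P(Z=j)·f_j(x).
Evaluate each component's likelihood at the observed value:
  f_A = P(model | comp) = 0.68
  f_B = P(model | comp) = 0.35
  f_C = P(model | comp) = 0.34
  f_D = P(model | comp) = 0.34
Prior × likelihood for each component:
  P(Z=A)·f_A = 0.17 × 0.68 = 0.1156
  P(Z=B)·f_B = 0.28 × 0.35 = 0.098
  P(Z=C)·f_C = 0.26 × 0.34 = 0.0884
  P(Z=D)·f_D = 0.29 × 0.34 = 0.0986
Denominator: 0.1156 + 0.098 + 0.0884 + 0.0986 = 0.4006
P(Topic D | x) = 0.0986 / 0.4006 ≈ 0.2461

0.2461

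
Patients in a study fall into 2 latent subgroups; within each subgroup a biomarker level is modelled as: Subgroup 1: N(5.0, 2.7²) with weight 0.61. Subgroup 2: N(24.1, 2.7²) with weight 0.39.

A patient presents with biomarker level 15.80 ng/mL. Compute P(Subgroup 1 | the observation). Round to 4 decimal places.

0.0558

Apply Bayes' rule: the posterior for each component is proportional to its prior times its likelihood at x.
Component likelihoods at x = 15.80 ng/mL:
  L_1 = (1/(2.7·√(2π)))·exp(−(15.80−5.0)²/(2·2.7²)) = 0.147756·exp(-8.00000) = 4.95668e-05
  L_2 = (1/(2.7·√(2π)))·exp(−(15.80−24.1)²/(2·2.7²)) = 0.147756·exp(-4.72497) = 0.00131075
Multiply by the mixture weights:
  π_1·L_1 = 0.61 × 4.95668e-05 = 3.02357e-05
  π_2·L_2 = 0.39 × 0.00131075 = 0.000511192
Marginal: 3.02357e-05 + 0.000511192 = 0.000541428
P(Subgroup 1 | the observation) ≈ 0.0558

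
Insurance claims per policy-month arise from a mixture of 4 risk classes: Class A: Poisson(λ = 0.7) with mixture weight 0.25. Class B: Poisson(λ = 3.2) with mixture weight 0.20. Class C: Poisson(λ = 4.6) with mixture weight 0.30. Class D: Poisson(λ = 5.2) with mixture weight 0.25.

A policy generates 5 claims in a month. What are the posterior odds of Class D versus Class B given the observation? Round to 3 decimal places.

1.917

The posterior odds equal the prior odds times the likelihood ratio: (P(Z=i)/P(Z=j))·(f_i(x)/f_j(x)).
Component likelihoods at x = 5 claims:
  p_A = e^(−0.7)·0.7^5/5! = 0.000695509
  p_B = e^(−3.2)·3.2^5/5! = 0.113979
  p_C = e^(−4.6)·4.6^5/5! = 0.172526
  p_D = e^(−5.2)·5.2^5/5! = 0.174785
Posterior odds = (P(Z=D)·p_D) / (P(Z=B)·p_B) = (0.25·0.174785) / (0.20·0.113979) = 0.0436963 / 0.0227959 ≈ 1.917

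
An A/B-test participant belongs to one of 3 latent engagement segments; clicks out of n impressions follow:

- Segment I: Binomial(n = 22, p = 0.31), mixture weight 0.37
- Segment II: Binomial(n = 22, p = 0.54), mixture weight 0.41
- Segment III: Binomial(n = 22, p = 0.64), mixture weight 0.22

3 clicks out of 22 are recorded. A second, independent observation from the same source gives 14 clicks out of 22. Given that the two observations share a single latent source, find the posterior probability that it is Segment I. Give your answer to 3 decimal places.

The responsibility of component k is w_k f_k(x) divided by Σ_j w_j f_j(x).
Since both observations come from the same component, the likelihood for component k is f_k(x₁)·f_k(x₂).
  p_I = [0.0397868] × [0.00124364] = 4.94803e-05
  p_II = [9.48639e-05] × [0.114925] = 1.09022e-05
  p_III = [1.49902e-06] × [0.174493] = 2.61569e-07
Unnormalised posteriors:
  w_I·p_I = 0.37 × 4.94803e-05 = 1.83077e-05
  w_II·p_II = 0.41 × 1.09022e-05 = 4.4699e-06
  w_III·p_III = 0.22 × 2.61569e-07 = 5.75451e-08
Evidence: 1.83077e-05 + 4.4699e-06 + 5.75451e-08 = 2.28352e-05
Responsibility of Segment I: 1.83077e-05 / 2.28352e-05 ≈ 0.802

0.802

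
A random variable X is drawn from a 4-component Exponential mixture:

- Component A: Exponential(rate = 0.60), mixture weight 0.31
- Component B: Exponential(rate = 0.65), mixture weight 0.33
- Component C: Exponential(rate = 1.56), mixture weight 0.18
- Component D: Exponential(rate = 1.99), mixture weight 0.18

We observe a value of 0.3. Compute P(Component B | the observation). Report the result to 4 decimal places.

0.2504

Apply Bayes' rule: the posterior for each component is proportional to its prior times its likelihood at x.
Exponential densities:
  f_A = 0.60·e^(−0.60·0.3) = 0.60·e^(−0.1800) = 0.501162
  f_B = 0.65·e^(−0.65·0.3) = 0.65·e^(−0.1950) = 0.534843
  f_C = 1.56·e^(−1.56·0.3) = 1.56·e^(−0.4680) = 0.976955
  f_D = 1.99·e^(−1.99·0.3) = 1.99·e^(−0.5970) = 1.09542
Weight by the priors:
  w_A·f_A = 0.31 × 0.501162 = 0.15536
  w_B·f_B = 0.33 × 0.534843 = 0.176498
  w_C·f_C = 0.18 × 0.976955 = 0.175852
  w_D·f_D = 0.18 × 1.09542 = 0.197175
Evidence: 0.15536 + 0.176498 + 0.175852 + 0.197175 = 0.704885
Responsibility of Component B: 0.176498 / 0.704885 ≈ 0.2504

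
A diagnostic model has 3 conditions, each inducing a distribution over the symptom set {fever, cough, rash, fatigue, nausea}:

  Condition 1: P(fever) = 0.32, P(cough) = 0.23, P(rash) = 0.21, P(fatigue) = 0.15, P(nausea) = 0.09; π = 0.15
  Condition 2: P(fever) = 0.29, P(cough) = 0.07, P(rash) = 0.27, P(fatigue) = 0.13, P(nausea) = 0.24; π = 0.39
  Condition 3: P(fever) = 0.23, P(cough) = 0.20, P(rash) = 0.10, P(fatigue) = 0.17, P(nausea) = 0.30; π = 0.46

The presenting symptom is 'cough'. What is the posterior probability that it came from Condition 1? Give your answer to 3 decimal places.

0.224

The responsibility of component k is π_k f_k(x) divided by Σ_j π_j f_j(x).
Evaluate each component's likelihood at the observed value:
  L_1 = P(cough | comp) = 0.23
  L_2 = P(cough | comp) = 0.07
  L_3 = P(cough | comp) = 0.20
Weight by the priors:
  π_1·L_1 = 0.15 × 0.23 = 0.0345
  π_2·L_2 = 0.39 × 0.07 = 0.0273
  π_3·L_3 = 0.46 × 0.2 = 0.092
Normaliser: 0.0345 + 0.0273 + 0.092 = 0.1538
Responsibility of Condition 1: 0.0345 / 0.1538 ≈ 0.224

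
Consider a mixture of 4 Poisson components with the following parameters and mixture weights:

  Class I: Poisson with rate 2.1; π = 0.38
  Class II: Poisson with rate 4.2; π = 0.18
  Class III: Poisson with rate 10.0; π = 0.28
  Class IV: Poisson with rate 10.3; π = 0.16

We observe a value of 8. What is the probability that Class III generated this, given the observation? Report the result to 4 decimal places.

0.5696

By Bayes' theorem, P(k | x) = P(Z=k) f_k(x) / Σ_j P(Z=j) f_j(x).
Evaluate each component's likelihood at the observed value:
  p_I = 0.00114872
  p_II = 0.0360111
  p_III = 0.112599
  p_IV = 0.105668
Weight by the priors:
  P(Z=I)·p_I = 0.38 × 0.00114872 = 0.000436515
  P(Z=II)·p_II = 0.18 × 0.0360111 = 0.00648201
  P(Z=III)·p_III = 0.28 × 0.112599 = 0.0315277
  P(Z=IV)·p_IV = 0.16 × 0.105668 = 0.0169069
Sum: 0.000436515 + 0.00648201 + 0.0315277 + 0.0169069 = 0.0553532
So the posterior for Class III is 0.0315277 / 0.0553532 ≈ 0.5696.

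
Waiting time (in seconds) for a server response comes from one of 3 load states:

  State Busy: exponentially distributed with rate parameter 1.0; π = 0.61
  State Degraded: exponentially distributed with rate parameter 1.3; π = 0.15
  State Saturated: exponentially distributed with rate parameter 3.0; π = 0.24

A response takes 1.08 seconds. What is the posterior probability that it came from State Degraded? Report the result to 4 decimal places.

P(component k | x) = π_k·f_k(x) / marginal(x), where marginal(x) = Σ_j π_j·f_j(x).
Component likelihoods at x = 1.08 seconds:
  f_Busy = 1.0·e^(−1.0·1.08) = 1.0·e^(−1.0800) = 0.339596
  f_Degraded = 1.3·e^(−1.3·1.08) = 1.3·e^(−1.4040) = 0.319296
  f_Saturated = 3.0·e^(−3.0·1.08) = 3.0·e^(−3.2400) = 0.117492
Multiply by the mixture weights:
  π_Busy·f_Busy = 0.61 × 0.339596 = 0.207153
  π_Degraded·f_Degraded = 0.15 × 0.319296 = 0.0478944
  π_Saturated·f_Saturated = 0.24 × 0.117492 = 0.028198
Sum: 0.207153 + 0.0478944 + 0.028198 = 0.283246
P(State Degraded | 1.08 seconds) ≈ 0.1691

0.1691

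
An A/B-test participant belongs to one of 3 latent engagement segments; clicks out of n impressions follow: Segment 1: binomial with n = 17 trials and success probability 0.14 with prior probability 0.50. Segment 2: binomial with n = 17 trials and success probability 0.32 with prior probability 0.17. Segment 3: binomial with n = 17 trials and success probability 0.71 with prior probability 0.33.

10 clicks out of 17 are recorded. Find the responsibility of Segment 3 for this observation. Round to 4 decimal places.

0.9348

P(component k | x) = P(Z=k)·f_k(x) / marginal(x), where marginal(x) = Σ_j P(Z=j)·f_j(x).
Binomial probabilities:
  L_1 = 1.95724e-05
  L_2 = 0.014721
  L_3 = 0.109205
Multiply by the mixture weights:
  P(Z=1)·L_1 = 0.50 × 1.95724e-05 = 9.78621e-06
  P(Z=2)·L_2 = 0.17 × 0.014721 = 0.00250257
  P(Z=3)·L_3 = 0.33 × 0.109205 = 0.0360378
Evidence: 9.78621e-06 + 0.00250257 + 0.0360378 = 0.0385502
So the posterior for Segment 3 is 0.0360378 / 0.0385502 ≈ 0.9348.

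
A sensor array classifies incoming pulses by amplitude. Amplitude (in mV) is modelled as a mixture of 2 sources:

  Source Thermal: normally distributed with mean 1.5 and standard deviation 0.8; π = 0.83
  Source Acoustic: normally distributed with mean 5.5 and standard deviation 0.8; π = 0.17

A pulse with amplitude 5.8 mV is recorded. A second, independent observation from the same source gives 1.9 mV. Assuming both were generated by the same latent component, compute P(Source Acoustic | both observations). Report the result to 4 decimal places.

0.9421

Apply Bayes' rule: the posterior for each component is proportional to its prior times its likelihood at x.
Since both observations come from the same component, the likelihood for component k is f_k(x₁)·f_k(x₂).
  p_Thermal = [(1/(0.8·√(2π)))·exp(−(5.8−1.5)²/(2·0.8²)) = 0.498678·exp(-14.44531) = 2.65644e-07] × [0.440082] = 1.16905e-07
  p_Acoustic = [(1/(0.8·√(2π)))·exp(−(5.8−5.5)²/(2·0.8²)) = 0.498678·exp(-0.07031) = 0.464819] × [1.99797e-05] = 9.28693e-06
Unnormalised posteriors:
  w_Thermal·p_Thermal = 0.83 × 1.16905e-07 = 9.70313e-08
  w_Acoustic·p_Acoustic = 0.17 × 9.28693e-06 = 1.57878e-06
Evidence: 9.70313e-08 + 1.57878e-06 = 1.67581e-06
P(Source Acoustic | x₁,x₂) ≈ 0.9421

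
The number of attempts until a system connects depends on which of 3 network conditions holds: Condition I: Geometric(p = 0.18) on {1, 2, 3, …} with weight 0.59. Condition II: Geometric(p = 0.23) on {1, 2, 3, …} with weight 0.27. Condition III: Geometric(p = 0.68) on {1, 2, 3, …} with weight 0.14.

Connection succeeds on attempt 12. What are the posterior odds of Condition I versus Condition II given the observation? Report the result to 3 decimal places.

Since P(k|x) ∝ π_k f_k(x), the posterior odds are π_i f_i(x) / (π_j f_j(x)).
Geometric probabilities:
  p_I = 0.18·(1−0.18)^11 = 0.18·0.112707 = 0.0202873
  p_II = 0.23·(1−0.23)^11 = 0.23·0.0564154 = 0.0129756
  p_III = 0.68·(1−0.68)^11 = 0.68·3.60288e-06 = 2.44996e-06
Posterior odds = (π_I·p_I) / (π_II·p_II) = (0.59·0.0202873) / (0.27·0.0129756) = 0.0119695 / 0.0035034 ≈ 3.417

3.417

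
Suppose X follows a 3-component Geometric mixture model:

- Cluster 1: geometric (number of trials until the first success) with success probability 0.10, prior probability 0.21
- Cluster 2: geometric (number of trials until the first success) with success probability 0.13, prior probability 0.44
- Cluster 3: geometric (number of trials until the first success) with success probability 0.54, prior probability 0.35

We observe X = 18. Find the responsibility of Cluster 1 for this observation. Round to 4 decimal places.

The responsibility of component k is w_k f_k(x) divided by Σ_j w_j f_j(x).
Geometric probabilities:
  f_1 = 0.0166772
  f_2 = 0.0121835
  f_3 = 9.98336e-07
Weight by the priors:
  w_1·f_1 = 0.21 × 0.0166772 = 0.00350221
  w_2·f_2 = 0.44 × 0.0121835 = 0.00536072
  w_3·f_3 = 0.35 × 9.98336e-07 = 3.49418e-07
Sum: 0.00350221 + 0.00536072 + 3.49418e-07 = 0.00886328
P(Cluster 1 | the observation) = 0.00350221 / 0.00886328 ≈ 0.3951

0.3951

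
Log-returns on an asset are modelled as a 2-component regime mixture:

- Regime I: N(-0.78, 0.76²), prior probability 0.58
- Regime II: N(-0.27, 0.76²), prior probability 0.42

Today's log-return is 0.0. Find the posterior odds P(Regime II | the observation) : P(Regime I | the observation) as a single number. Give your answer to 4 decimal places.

Posterior odds = (P(Z=i) f_i(x)) / (P(Z=j) f_j(x)); the normalising sum cancels.
Evaluate each component's likelihood at the observed value:
  f_I = 0.310006
  f_II = 0.492822
Posterior odds = (P(Z=II)·f_II) / (P(Z=I)·f_I) = (0.42·0.492822) / (0.58·0.310006) = 0.206985 / 0.179803 ≈ 1.1512

1.1512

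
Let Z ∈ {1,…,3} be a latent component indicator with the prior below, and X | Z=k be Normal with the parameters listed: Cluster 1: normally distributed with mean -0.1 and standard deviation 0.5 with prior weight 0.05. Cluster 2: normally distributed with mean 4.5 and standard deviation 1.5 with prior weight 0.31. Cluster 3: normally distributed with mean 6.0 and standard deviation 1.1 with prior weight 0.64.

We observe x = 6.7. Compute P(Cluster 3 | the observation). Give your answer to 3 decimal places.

The responsibility of component k is π_k f_k(x) divided by Σ_j π_j f_j(x).
Component likelihoods at x = 6.7:
  p_1 = 5.47503e-41
  p_2 = 0.0907217
  p_3 = 0.296198
Multiply by the mixture weights:
  π_1·p_1 = 0.05 × 5.47503e-41 = 2.73751e-42
  π_2·p_2 = 0.31 × 0.0907217 = 0.0281237
  π_3·p_3 = 0.64 × 0.296198 = 0.189567
Marginal: 2.73751e-42 + 0.0281237 + 0.189567 = 0.21769
Responsibility of Cluster 3: 0.189567 / 0.21769 ≈ 0.871

0.871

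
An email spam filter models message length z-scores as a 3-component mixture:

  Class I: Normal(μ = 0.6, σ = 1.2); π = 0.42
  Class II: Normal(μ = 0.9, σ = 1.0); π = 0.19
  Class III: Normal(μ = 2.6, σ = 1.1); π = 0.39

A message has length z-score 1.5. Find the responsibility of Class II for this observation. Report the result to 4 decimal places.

P(component k | x) = π_k·f_k(x) / marginal(x), where marginal(x) = Σ_j π_j·f_j(x).
Component likelihoods at x = 1.5:
  p_I = (1/(1.2·√(2π)))·exp(−(1.5−0.6)²/(2·1.2²)) = 0.332452·exp(-0.28125) = 0.250948
  p_II = (1/(1.0·√(2π)))·exp(−(1.5−0.9)²/(2·1.0²)) = 0.398942·exp(-0.18000) = 0.333225
  p_III = (1/(1.1·√(2π)))·exp(−(1.5−2.6)²/(2·1.1²)) = 0.362675·exp(-0.50000) = 0.219973
Unnormalised posteriors:
  π_I·p_I = 0.42 × 0.250948 = 0.105398
  π_II·p_II = 0.19 × 0.333225 = 0.0633127
  π_III·p_III = 0.39 × 0.219973 = 0.0857896
Sum: 0.105398 + 0.0633127 + 0.0857896 = 0.2545
P(Class II | 1.5) = 0.0633127 / 0.2545 ≈ 0.2488

0.2488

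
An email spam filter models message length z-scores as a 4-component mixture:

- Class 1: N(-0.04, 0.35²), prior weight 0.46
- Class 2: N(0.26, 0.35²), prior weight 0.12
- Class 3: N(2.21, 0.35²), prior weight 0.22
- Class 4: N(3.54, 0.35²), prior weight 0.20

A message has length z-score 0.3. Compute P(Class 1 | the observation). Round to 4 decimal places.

0.7065

Posterior ∝ prior × likelihood, so P(k | x) ∝ w_k f_k(x); normalise over all components.
Normal densities:
  L_1 = 0.711092
  L_2 = 1.13242
  L_3 = 3.89142e-07
  L_4 = 2.80851e-19
Multiply by the mixture weights:
  w_1·L_1 = 0.46 × 0.711092 = 0.327102
  w_2·L_2 = 0.12 × 1.13242 = 0.13589
  w_3·L_3 = 0.22 × 3.89142e-07 = 8.56113e-08
  w_4·L_4 = 0.20 × 2.80851e-19 = 5.61702e-20
Normaliser: 0.327102 + 0.13589 + 8.56113e-08 + 5.61702e-20 = 0.462992
Responsibility of Class 1: 0.327102 / 0.462992 ≈ 0.7065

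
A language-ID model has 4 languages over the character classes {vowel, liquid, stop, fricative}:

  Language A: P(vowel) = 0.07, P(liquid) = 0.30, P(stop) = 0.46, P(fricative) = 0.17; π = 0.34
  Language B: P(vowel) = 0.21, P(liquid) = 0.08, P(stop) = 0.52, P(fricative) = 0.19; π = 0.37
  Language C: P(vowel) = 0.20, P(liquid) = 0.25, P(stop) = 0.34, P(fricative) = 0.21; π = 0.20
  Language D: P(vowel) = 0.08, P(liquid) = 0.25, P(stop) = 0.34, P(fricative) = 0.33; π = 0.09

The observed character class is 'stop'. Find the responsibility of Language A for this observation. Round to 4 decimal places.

P(component k | x) = π_k·f_k(x) / marginal(x), where marginal(x) = Σ_j π_j·f_j(x).
Evaluate each component's likelihood at the observed value:
  L_A = P(stop | comp) = 0.46
  L_B = P(stop | comp) = 0.52
  L_C = P(stop | comp) = 0.34
  L_D = P(stop | comp) = 0.34
Weight by the priors:
  π_A·L_A = 0.34 × 0.46 = 0.1564
  π_B·L_B = 0.37 × 0.52 = 0.1924
  π_C·L_C = 0.20 × 0.34 = 0.068
  π_D·L_D = 0.09 × 0.34 = 0.0306
Denominator: 0.1564 + 0.1924 + 0.068 + 0.0306 = 0.4474
Responsibility of Language A: 0.1564 / 0.4474 ≈ 0.3496

0.3496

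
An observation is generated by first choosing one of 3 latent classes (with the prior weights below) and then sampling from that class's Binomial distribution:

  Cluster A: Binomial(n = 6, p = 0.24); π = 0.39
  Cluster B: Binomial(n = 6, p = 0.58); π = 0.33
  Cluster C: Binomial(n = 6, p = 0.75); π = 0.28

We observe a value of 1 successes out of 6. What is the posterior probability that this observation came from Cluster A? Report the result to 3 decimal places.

By Bayes' theorem, P(k | x) = w_k f_k(x) / Σ_j w_j f_j(x).
Binomial probabilities:
  L_A = 0.365116
  L_B = 0.0454805
  L_C = 0.00439453
Prior × likelihood for each component:
  w_A·L_A = 0.39 × 0.365116 = 0.142395
  w_B·L_B = 0.33 × 0.0454805 = 0.0150086
  w_C·L_C = 0.28 × 0.00439453 = 0.00123047
Sum: 0.142395 + 0.0150086 + 0.00123047 = 0.158634
P(Cluster A | 1 successes out of 6) ≈ 0.898

0.898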